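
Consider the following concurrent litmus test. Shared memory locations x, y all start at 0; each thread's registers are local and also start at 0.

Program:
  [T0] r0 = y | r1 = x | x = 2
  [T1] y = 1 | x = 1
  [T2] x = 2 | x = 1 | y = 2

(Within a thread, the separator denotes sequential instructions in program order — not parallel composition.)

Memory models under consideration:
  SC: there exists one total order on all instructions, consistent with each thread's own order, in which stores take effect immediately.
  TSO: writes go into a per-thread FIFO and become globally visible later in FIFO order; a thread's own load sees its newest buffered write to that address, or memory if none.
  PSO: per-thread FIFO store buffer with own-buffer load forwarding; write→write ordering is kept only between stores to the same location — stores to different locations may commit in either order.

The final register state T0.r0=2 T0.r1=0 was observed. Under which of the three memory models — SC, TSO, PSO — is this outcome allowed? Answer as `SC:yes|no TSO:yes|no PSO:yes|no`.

SC:no TSO:no PSO:yes

outcome vector order: (T0.r0,T0.r1)
under SC → <0 0> <0 1> <0 2> <1 0> <1 1> <1 2> <2 1>
under TSO → <0 0> <0 1> <0 2> <1 0> <1 1> <1 2> <2 1>
under PSO → <0 0> <0 1> <0 2> <1 0> <1 1> <1 2> <2 0> <2 1> <2 2>
target <2 0> ∈ {PSO}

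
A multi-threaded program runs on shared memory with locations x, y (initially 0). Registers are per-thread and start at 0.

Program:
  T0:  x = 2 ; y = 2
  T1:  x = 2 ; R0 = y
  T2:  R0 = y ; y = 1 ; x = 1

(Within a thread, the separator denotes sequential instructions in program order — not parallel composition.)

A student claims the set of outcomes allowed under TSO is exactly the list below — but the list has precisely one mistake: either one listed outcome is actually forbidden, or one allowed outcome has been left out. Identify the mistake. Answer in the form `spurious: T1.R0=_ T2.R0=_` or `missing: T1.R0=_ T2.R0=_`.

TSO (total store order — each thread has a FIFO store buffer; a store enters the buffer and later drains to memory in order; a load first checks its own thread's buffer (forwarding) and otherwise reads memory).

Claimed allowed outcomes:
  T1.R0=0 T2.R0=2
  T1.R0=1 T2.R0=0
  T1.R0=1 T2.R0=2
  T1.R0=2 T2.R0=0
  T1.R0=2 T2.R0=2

missing: T1.R0=0 T2.R0=0

outcome vector order: (T1.R0,T2.R0)
TSO (6): 0/0; 0/2; 1/0; 1/2; 2/0; 2/2
TSO∖claimed = {0/0}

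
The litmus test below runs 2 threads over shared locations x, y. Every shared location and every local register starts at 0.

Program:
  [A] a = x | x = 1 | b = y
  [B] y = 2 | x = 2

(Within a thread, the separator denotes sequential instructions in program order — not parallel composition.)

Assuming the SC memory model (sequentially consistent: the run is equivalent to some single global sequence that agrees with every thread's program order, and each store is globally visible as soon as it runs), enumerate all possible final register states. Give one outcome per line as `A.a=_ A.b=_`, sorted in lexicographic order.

A.a=0 A.b=0
A.a=0 A.b=2
A.a=2 A.b=2

outcome vector order: (A.a,A.b)
|SC outcomes| = 3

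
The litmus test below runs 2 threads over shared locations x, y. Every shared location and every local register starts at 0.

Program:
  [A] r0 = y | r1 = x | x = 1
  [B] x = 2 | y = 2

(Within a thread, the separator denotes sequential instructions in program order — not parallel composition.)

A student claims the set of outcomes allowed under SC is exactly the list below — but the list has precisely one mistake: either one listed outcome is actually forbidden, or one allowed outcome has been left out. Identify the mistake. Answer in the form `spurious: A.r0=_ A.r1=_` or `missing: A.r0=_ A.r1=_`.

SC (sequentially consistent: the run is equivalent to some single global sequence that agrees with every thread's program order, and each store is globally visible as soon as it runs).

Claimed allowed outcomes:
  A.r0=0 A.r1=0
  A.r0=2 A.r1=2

outcome vector order: (A.r0,A.r1)
[SC] allowed = {(0,0) (0,2) (2,2)}
SC∖claimed = {(0,2)}

missing: A.r0=0 A.r1=2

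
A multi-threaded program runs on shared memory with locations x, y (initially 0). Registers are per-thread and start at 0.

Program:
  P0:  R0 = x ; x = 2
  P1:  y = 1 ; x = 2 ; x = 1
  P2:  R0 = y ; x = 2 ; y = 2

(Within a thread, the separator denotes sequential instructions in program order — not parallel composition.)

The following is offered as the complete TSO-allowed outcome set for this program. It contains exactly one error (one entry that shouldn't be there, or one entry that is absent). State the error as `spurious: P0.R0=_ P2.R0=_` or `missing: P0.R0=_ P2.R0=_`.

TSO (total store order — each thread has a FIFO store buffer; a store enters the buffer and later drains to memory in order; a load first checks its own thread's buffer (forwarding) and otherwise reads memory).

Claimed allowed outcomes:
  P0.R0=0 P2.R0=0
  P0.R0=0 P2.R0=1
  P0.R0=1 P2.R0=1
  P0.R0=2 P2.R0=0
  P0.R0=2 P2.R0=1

outcome vector order: (P0.R0,P2.R0)
under TSO → 0/0; 0/1; 1/0; 1/1; 2/0; 2/1
TSO∖claimed = {1/0}

missing: P0.R0=1 P2.R0=0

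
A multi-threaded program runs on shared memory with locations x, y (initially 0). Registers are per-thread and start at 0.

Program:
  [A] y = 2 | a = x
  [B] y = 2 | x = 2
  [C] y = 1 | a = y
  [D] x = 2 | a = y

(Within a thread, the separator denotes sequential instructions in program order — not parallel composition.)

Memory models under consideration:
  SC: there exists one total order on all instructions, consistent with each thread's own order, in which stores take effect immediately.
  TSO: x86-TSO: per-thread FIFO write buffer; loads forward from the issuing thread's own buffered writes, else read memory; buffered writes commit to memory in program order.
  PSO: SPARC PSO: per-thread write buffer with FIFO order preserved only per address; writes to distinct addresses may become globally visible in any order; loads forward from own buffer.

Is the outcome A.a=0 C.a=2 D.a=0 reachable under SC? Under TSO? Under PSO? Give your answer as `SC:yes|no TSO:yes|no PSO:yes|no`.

SC:no TSO:yes PSO:yes

outcome vector order: (A.a,C.a,D.a)
SC (10): 011; 012; 021; 022; 210; 211; 212; 220; 221; 222
TSO (12): 010; 011; 012; 020; 021; 022; 210; 211; 212; 220; 221; 222
PSO (12): 010; 011; 012; 020; 021; 022; 210; 211; 212; 220; 221; 222
target 020 ∈ {TSO,PSO}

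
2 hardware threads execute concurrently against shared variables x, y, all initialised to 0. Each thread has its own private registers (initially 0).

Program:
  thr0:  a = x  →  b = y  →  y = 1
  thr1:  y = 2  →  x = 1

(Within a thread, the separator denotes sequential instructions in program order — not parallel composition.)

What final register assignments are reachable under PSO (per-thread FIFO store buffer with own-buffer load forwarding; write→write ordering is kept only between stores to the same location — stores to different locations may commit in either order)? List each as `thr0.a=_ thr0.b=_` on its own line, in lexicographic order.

thr0.a=0 thr0.b=0
thr0.a=0 thr0.b=2
thr0.a=1 thr0.b=0
thr0.a=1 thr0.b=2

outcome vector order: (thr0.a,thr0.b)
|PSO outcomes| = 4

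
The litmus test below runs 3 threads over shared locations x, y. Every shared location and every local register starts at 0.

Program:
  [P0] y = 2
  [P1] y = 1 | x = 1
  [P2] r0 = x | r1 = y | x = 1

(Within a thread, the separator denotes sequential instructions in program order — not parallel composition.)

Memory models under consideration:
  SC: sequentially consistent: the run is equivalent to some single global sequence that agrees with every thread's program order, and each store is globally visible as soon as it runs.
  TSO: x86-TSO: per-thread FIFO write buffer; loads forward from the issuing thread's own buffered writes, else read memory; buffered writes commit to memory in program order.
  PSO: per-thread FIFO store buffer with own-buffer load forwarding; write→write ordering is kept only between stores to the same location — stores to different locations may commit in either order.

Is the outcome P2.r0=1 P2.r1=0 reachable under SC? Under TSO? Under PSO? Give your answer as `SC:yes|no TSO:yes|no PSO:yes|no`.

SC:no TSO:no PSO:yes

outcome vector order: (P2.r0,P2.r1)
SC (5): 0/0, 0/1, 0/2, 1/1, 1/2
TSO (5): 0/0, 0/1, 0/2, 1/1, 1/2
PSO (6): 0/0, 0/1, 0/2, 1/0, 1/1, 1/2
target 1/0 ∈ {PSO}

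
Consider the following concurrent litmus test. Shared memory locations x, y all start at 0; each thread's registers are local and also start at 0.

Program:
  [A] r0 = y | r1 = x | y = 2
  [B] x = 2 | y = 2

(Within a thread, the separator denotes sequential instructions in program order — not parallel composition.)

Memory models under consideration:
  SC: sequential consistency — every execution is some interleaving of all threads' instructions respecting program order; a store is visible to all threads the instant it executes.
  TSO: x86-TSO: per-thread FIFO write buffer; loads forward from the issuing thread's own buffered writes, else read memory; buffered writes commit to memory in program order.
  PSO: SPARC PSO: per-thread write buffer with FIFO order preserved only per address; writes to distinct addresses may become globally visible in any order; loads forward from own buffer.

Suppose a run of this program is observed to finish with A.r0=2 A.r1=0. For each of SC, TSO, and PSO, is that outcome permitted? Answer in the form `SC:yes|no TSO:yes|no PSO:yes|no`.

SC:no TSO:no PSO:yes

outcome vector order: (A.r0,A.r1)
under SC → 0/0 0/2 2/2
under TSO → 0/0 0/2 2/2
under PSO → 0/0 0/2 2/0 2/2
target 2/0 ∈ {PSO}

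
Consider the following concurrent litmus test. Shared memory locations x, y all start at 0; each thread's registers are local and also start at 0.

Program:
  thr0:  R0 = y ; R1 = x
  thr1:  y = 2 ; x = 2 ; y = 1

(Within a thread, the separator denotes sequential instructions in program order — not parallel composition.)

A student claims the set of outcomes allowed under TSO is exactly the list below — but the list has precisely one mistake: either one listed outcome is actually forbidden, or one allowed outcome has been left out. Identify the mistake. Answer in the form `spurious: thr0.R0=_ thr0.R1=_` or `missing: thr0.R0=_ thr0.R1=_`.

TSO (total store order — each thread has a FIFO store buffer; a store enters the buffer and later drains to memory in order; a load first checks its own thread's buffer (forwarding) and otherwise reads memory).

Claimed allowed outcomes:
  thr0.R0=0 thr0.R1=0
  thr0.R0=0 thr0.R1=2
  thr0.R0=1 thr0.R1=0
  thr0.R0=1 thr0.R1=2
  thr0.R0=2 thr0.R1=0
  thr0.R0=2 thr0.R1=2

outcome vector order: (thr0.R0,thr0.R1)
TSO (5): <0 0>, <0 2>, <1 2>, <2 0>, <2 2>
claimed∖TSO = {<1 0>}

spurious: thr0.R0=1 thr0.R1=0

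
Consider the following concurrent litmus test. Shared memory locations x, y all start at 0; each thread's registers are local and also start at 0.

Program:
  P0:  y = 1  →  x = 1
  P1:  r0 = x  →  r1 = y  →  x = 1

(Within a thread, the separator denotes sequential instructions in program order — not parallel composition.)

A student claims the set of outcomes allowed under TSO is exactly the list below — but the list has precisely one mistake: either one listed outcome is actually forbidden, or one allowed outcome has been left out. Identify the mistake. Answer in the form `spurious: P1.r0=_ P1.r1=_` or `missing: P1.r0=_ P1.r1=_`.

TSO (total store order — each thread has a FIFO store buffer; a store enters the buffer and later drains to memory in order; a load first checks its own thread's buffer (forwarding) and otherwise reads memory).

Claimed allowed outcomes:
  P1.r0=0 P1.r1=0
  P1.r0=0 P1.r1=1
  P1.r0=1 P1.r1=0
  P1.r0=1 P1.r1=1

spurious: P1.r0=1 P1.r1=0

outcome vector order: (P1.r0,P1.r1)
under TSO → <0 0> <0 1> <1 1>
claimed∖TSO = {<1 0>}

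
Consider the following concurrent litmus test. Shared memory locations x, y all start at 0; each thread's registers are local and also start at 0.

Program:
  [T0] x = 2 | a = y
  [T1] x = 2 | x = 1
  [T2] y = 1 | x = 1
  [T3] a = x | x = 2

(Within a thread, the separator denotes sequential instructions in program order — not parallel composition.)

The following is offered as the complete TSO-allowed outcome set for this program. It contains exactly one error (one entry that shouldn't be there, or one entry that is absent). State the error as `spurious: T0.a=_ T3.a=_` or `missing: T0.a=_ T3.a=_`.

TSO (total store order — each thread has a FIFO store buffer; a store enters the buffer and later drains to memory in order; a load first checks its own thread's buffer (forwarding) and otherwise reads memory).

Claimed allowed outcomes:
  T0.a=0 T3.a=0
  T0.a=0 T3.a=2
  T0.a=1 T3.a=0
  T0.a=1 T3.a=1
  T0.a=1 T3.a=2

outcome vector order: (T0.a,T3.a)
TSO: 6 outcomes — {<0 0> <0 1> <0 2> <1 0> <1 1> <1 2>}
TSO∖claimed = {<0 1>}

missing: T0.a=0 T3.a=1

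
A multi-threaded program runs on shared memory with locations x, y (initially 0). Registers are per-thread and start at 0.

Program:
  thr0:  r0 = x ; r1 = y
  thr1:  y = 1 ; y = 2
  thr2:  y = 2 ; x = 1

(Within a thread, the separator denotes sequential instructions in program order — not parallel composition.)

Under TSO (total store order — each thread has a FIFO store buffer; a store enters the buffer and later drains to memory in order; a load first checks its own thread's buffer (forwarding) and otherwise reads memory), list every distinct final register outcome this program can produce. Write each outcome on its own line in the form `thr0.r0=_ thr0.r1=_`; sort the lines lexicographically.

thr0.r0=0 thr0.r1=0
thr0.r0=0 thr0.r1=1
thr0.r0=0 thr0.r1=2
thr0.r0=1 thr0.r1=1
thr0.r0=1 thr0.r1=2

outcome vector order: (thr0.r0,thr0.r1)
|TSO outcomes| = 5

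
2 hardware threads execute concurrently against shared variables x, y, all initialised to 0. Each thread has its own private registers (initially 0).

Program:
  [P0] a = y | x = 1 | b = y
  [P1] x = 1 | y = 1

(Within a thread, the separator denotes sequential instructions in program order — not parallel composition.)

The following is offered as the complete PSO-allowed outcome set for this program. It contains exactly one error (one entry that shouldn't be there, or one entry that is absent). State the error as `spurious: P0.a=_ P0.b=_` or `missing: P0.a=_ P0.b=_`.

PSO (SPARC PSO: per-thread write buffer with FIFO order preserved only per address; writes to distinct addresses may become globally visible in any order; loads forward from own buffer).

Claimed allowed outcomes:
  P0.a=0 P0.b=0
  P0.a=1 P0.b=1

outcome vector order: (P0.a,P0.b)
[PSO] allowed = {<0 0>, <0 1>, <1 1>}
PSO∖claimed = {<0 1>}

missing: P0.a=0 P0.b=1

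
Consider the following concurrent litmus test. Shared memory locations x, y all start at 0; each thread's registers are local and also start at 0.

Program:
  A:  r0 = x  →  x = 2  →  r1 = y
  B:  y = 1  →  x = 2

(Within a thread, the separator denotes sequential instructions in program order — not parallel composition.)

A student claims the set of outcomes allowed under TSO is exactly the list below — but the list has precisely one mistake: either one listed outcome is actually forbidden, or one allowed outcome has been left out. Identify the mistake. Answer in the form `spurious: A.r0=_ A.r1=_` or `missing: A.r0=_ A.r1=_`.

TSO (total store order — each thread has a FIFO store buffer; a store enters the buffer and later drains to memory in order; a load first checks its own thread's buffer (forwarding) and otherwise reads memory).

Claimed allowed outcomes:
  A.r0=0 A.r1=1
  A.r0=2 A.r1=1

outcome vector order: (A.r0,A.r1)
[TSO] allowed = {00; 01; 21}
TSO∖claimed = {00}

missing: A.r0=0 A.r1=0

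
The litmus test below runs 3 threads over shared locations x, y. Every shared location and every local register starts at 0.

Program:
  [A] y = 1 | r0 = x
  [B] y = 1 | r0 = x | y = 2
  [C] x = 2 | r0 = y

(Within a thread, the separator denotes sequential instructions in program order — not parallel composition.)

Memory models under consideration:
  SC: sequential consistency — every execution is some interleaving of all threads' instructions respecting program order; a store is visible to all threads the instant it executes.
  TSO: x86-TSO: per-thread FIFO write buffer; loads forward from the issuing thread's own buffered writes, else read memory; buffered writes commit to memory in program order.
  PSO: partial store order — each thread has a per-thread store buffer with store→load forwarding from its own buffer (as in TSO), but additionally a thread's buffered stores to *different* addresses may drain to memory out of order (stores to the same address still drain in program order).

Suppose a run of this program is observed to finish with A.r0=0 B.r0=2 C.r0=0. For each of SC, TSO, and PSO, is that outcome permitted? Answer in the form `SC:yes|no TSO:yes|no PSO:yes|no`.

SC:no TSO:yes PSO:yes

outcome vector order: (A.r0,B.r0,C.r0)
[SC] allowed = {0/0/1; 0/0/2; 0/2/1; 0/2/2; 2/0/1; 2/0/2; 2/2/0; 2/2/1; 2/2/2}
[TSO] allowed = {0/0/0; 0/0/1; 0/0/2; 0/2/0; 0/2/1; 0/2/2; 2/0/0; 2/0/1; 2/0/2; 2/2/0; 2/2/1; 2/2/2}
[PSO] allowed = {0/0/0; 0/0/1; 0/0/2; 0/2/0; 0/2/1; 0/2/2; 2/0/0; 2/0/1; 2/0/2; 2/2/0; 2/2/1; 2/2/2}
target 0/2/0 ∈ {TSO,PSO}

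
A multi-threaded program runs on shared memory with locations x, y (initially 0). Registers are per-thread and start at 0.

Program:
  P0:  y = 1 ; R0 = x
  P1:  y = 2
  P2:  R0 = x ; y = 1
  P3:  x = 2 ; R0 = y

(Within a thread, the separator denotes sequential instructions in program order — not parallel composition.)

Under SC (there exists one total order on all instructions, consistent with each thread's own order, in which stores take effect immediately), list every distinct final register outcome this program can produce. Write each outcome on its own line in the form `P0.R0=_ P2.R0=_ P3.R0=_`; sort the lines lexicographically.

P0.R0=0 P2.R0=0 P3.R0=1
P0.R0=0 P2.R0=0 P3.R0=2
P0.R0=0 P2.R0=2 P3.R0=1
P0.R0=0 P2.R0=2 P3.R0=2
P0.R0=2 P2.R0=0 P3.R0=0
P0.R0=2 P2.R0=0 P3.R0=1
P0.R0=2 P2.R0=0 P3.R0=2
P0.R0=2 P2.R0=2 P3.R0=0
P0.R0=2 P2.R0=2 P3.R0=1
P0.R0=2 P2.R0=2 P3.R0=2

outcome vector order: (P0.R0,P2.R0,P3.R0)
|SC outcomes| = 10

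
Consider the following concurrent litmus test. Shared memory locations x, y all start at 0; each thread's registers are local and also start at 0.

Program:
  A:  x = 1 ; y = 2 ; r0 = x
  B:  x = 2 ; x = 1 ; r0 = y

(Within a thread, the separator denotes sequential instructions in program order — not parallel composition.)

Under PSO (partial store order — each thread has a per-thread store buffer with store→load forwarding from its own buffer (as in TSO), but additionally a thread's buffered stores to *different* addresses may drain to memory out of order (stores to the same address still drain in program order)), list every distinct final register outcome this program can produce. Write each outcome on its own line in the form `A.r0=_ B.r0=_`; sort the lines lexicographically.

outcome vector order: (A.r0,B.r0)
|PSO outcomes| = 4

A.r0=1 B.r0=0
A.r0=1 B.r0=2
A.r0=2 B.r0=0
A.r0=2 B.r0=2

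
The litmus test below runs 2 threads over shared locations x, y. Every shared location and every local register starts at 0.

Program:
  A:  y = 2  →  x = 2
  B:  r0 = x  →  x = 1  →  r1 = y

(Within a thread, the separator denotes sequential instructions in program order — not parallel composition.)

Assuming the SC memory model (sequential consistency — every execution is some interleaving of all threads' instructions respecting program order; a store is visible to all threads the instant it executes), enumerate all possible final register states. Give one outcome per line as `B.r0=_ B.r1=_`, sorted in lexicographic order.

B.r0=0 B.r1=0
B.r0=0 B.r1=2
B.r0=2 B.r1=2

outcome vector order: (B.r0,B.r1)
|SC outcomes| = 3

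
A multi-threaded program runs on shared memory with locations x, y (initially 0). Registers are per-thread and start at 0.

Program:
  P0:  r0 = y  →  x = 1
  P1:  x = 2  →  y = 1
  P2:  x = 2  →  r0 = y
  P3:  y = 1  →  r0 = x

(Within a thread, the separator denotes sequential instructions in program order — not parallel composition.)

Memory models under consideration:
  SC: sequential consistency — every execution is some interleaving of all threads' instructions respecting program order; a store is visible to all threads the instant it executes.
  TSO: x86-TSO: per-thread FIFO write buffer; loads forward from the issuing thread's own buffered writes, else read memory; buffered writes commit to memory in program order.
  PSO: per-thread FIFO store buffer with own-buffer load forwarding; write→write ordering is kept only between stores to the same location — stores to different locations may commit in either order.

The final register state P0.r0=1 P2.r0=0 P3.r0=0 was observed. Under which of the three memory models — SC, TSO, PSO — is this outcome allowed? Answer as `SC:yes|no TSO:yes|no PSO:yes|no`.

SC:no TSO:yes PSO:yes

outcome vector order: (P0.r0,P2.r0,P3.r0)
[SC] allowed = {<0 0 1> <0 0 2> <0 1 0> <0 1 1> <0 1 2> <1 0 1> <1 0 2> <1 1 0> <1 1 1> <1 1 2>}
[TSO] allowed = {<0 0 0> <0 0 1> <0 0 2> <0 1 0> <0 1 1> <0 1 2> <1 0 0> <1 0 1> <1 0 2> <1 1 0> <1 1 1> <1 1 2>}
[PSO] allowed = {<0 0 0> <0 0 1> <0 0 2> <0 1 0> <0 1 1> <0 1 2> <1 0 0> <1 0 1> <1 0 2> <1 1 0> <1 1 1> <1 1 2>}
target <1 0 0> ∈ {TSO,PSO}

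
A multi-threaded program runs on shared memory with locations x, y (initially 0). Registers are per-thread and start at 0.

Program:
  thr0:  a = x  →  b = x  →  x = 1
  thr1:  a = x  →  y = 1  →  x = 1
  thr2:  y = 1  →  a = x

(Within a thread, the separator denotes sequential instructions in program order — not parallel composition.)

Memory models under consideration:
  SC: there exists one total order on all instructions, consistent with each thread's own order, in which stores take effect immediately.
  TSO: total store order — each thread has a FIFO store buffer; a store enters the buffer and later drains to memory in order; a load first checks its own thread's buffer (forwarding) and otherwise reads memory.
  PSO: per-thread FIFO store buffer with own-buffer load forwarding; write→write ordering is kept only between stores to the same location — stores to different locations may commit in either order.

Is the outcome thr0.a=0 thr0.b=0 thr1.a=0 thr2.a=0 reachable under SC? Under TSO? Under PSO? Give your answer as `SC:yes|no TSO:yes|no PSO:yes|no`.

SC:yes TSO:yes PSO:yes

outcome vector order: (thr0.a,thr0.b,thr1.a,thr2.a)
SC: 8 outcomes — {0000; 0001; 0010; 0011; 0100; 0101; 1100; 1101}
TSO: 8 outcomes — {0000; 0001; 0010; 0011; 0100; 0101; 1100; 1101}
PSO: 8 outcomes — {0000; 0001; 0010; 0011; 0100; 0101; 1100; 1101}
target 0000 ∈ {SC,TSO,PSO}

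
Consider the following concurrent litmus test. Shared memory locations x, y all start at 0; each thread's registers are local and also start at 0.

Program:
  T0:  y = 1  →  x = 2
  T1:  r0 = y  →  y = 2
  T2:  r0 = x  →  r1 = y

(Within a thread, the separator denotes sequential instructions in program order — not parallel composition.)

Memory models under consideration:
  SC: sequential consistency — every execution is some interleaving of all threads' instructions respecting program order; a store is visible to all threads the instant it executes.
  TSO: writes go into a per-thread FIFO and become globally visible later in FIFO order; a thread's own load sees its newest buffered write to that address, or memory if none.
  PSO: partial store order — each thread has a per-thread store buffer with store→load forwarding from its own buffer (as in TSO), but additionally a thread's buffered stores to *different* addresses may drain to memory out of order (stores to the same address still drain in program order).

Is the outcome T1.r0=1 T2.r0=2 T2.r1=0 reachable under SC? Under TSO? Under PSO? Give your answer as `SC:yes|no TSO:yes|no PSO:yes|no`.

outcome vector order: (T1.r0,T2.r0,T2.r1)
SC (10): <0 0 0> <0 0 1> <0 0 2> <0 2 1> <0 2 2> <1 0 0> <1 0 1> <1 0 2> <1 2 1> <1 2 2>
TSO (10): <0 0 0> <0 0 1> <0 0 2> <0 2 1> <0 2 2> <1 0 0> <1 0 1> <1 0 2> <1 2 1> <1 2 2>
PSO (12): <0 0 0> <0 0 1> <0 0 2> <0 2 0> <0 2 1> <0 2 2> <1 0 0> <1 0 1> <1 0 2> <1 2 0> <1 2 1> <1 2 2>
target <1 2 0> ∈ {PSO}

SC:no TSO:no PSO:yes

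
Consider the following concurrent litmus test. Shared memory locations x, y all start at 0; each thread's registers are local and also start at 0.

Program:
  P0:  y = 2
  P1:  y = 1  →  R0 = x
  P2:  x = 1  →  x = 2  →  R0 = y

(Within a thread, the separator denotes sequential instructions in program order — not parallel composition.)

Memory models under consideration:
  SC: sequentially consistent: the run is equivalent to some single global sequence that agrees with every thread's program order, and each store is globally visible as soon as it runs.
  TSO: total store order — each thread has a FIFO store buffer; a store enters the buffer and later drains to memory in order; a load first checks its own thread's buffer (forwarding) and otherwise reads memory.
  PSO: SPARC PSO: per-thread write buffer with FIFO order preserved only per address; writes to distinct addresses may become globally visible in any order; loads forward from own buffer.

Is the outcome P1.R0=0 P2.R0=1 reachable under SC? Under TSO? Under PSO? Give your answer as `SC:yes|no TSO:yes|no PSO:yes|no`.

outcome vector order: (P1.R0,P2.R0)
under SC → (0,1) (0,2) (1,1) (1,2) (2,0) (2,1) (2,2)
under TSO → (0,0) (0,1) (0,2) (1,0) (1,1) (1,2) (2,0) (2,1) (2,2)
under PSO → (0,0) (0,1) (0,2) (1,0) (1,1) (1,2) (2,0) (2,1) (2,2)
target (0,1) ∈ {SC,TSO,PSO}

SC:yes TSO:yes PSO:yes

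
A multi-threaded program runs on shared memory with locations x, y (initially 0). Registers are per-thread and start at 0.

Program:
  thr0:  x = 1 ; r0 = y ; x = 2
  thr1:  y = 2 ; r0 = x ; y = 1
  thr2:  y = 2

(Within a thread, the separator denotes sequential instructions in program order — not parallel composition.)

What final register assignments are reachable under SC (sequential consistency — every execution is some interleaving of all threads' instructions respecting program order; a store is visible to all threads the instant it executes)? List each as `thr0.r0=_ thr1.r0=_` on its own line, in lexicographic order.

outcome vector order: (thr0.r0,thr1.r0)
|SC outcomes| = 7

thr0.r0=0 thr1.r0=1
thr0.r0=0 thr1.r0=2
thr0.r0=1 thr1.r0=0
thr0.r0=1 thr1.r0=1
thr0.r0=2 thr1.r0=0
thr0.r0=2 thr1.r0=1
thr0.r0=2 thr1.r0=2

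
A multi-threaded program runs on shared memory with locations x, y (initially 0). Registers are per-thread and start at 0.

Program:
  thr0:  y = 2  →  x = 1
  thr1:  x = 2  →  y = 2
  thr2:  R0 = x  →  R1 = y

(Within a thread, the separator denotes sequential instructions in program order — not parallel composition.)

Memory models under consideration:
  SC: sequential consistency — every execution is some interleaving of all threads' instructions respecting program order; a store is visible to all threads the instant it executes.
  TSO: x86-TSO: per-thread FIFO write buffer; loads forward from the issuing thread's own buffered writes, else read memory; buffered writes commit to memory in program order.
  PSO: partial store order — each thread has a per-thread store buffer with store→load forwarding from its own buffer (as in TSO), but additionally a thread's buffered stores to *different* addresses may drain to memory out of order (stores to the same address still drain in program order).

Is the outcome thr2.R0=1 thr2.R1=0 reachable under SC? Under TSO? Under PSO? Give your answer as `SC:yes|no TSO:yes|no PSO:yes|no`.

outcome vector order: (thr2.R0,thr2.R1)
[SC] allowed = {0/0; 0/2; 1/2; 2/0; 2/2}
[TSO] allowed = {0/0; 0/2; 1/2; 2/0; 2/2}
[PSO] allowed = {0/0; 0/2; 1/0; 1/2; 2/0; 2/2}
target 1/0 ∈ {PSO}

SC:no TSO:no PSO:yes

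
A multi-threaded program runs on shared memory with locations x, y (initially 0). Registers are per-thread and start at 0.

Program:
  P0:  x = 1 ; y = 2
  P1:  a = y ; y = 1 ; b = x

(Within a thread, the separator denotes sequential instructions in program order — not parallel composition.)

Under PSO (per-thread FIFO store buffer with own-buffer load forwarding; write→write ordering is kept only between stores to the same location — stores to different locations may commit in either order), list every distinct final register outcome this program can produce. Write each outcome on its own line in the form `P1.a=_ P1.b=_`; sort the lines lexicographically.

outcome vector order: (P1.a,P1.b)
|PSO outcomes| = 4

P1.a=0 P1.b=0
P1.a=0 P1.b=1
P1.a=2 P1.b=0
P1.a=2 P1.b=1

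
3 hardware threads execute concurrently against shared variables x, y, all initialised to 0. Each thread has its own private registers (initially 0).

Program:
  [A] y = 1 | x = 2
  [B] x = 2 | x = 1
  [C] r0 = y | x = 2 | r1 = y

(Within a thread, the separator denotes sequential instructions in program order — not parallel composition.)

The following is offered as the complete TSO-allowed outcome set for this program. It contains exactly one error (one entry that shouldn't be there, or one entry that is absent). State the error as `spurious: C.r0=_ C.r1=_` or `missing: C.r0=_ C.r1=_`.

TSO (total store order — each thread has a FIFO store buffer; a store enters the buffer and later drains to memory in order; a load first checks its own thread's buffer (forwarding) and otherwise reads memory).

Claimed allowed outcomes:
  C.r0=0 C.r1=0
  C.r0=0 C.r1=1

outcome vector order: (C.r0,C.r1)
TSO: 3 outcomes — {(0,0); (0,1); (1,1)}
TSO∖claimed = {(1,1)}

missing: C.r0=1 C.r1=1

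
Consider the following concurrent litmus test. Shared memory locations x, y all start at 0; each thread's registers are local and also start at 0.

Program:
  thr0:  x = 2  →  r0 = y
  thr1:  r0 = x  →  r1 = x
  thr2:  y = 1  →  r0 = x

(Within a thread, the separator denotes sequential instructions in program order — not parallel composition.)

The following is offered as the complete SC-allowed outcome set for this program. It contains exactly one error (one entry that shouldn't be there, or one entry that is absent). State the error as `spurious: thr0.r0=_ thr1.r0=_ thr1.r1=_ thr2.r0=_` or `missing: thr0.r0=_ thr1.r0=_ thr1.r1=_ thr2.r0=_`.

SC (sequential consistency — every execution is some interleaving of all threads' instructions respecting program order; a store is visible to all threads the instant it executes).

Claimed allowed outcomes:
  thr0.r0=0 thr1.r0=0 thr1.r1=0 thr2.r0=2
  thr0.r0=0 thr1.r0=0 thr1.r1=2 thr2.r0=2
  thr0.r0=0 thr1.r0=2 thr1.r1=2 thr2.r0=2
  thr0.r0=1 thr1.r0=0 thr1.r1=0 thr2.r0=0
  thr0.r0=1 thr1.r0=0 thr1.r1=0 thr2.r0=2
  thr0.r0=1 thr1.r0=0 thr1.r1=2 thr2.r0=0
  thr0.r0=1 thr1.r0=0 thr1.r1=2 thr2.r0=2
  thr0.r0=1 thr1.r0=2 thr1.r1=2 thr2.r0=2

outcome vector order: (thr0.r0,thr1.r0,thr1.r1,thr2.r0)
under SC → 0002, 0022, 0222, 1000, 1002, 1020, 1022, 1220, 1222
SC∖claimed = {1220}

missing: thr0.r0=1 thr1.r0=2 thr1.r1=2 thr2.r0=0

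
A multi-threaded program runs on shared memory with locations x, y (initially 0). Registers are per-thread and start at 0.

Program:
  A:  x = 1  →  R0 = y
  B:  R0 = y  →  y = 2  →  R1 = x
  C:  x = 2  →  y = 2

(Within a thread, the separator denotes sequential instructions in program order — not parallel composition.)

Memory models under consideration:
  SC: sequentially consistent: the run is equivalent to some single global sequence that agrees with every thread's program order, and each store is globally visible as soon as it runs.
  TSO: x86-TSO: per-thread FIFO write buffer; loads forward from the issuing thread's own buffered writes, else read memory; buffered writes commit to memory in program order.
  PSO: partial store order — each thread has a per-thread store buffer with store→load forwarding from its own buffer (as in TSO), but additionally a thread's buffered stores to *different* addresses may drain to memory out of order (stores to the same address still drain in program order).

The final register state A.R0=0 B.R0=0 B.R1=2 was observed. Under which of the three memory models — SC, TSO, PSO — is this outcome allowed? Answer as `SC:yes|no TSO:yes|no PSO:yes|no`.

outcome vector order: (A.R0,B.R0,B.R1)
under SC → 0/0/1; 0/0/2; 0/2/1; 0/2/2; 2/0/0; 2/0/1; 2/0/2; 2/2/1; 2/2/2
under TSO → 0/0/0; 0/0/1; 0/0/2; 0/2/1; 0/2/2; 2/0/0; 2/0/1; 2/0/2; 2/2/1; 2/2/2
under PSO → 0/0/0; 0/0/1; 0/0/2; 0/2/0; 0/2/1; 0/2/2; 2/0/0; 2/0/1; 2/0/2; 2/2/0; 2/2/1; 2/2/2
target 0/0/2 ∈ {SC,TSO,PSO}

SC:yes TSO:yes PSO:yes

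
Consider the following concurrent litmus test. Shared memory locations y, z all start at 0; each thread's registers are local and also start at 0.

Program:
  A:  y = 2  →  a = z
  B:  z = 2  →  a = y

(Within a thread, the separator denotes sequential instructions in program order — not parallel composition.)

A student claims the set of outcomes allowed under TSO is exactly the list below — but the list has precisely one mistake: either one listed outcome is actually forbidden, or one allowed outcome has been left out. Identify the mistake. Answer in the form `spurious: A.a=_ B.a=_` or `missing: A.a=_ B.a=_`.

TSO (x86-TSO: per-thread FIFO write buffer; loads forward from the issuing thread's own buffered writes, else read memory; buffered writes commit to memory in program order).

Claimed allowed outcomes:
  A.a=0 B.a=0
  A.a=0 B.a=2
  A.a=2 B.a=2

outcome vector order: (A.a,B.a)
under TSO → 00; 02; 20; 22
TSO∖claimed = {20}

missing: A.a=2 B.a=0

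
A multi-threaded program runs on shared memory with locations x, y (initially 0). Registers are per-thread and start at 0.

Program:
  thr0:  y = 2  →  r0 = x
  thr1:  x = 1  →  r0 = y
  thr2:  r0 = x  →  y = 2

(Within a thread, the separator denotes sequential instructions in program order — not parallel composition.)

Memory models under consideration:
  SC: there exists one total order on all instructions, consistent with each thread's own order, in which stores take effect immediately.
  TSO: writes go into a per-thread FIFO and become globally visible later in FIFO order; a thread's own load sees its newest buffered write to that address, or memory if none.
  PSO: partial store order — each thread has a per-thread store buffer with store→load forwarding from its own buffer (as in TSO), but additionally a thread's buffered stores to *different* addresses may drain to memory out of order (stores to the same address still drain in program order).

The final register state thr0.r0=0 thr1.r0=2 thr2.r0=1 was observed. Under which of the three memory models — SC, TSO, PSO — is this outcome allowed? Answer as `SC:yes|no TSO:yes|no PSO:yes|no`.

outcome vector order: (thr0.r0,thr1.r0,thr2.r0)
[SC] allowed = {<0 2 0>; <0 2 1>; <1 0 0>; <1 0 1>; <1 2 0>; <1 2 1>}
[TSO] allowed = {<0 0 0>; <0 0 1>; <0 2 0>; <0 2 1>; <1 0 0>; <1 0 1>; <1 2 0>; <1 2 1>}
[PSO] allowed = {<0 0 0>; <0 0 1>; <0 2 0>; <0 2 1>; <1 0 0>; <1 0 1>; <1 2 0>; <1 2 1>}
target <0 2 1> ∈ {SC,TSO,PSO}

SC:yes TSO:yes PSO:yes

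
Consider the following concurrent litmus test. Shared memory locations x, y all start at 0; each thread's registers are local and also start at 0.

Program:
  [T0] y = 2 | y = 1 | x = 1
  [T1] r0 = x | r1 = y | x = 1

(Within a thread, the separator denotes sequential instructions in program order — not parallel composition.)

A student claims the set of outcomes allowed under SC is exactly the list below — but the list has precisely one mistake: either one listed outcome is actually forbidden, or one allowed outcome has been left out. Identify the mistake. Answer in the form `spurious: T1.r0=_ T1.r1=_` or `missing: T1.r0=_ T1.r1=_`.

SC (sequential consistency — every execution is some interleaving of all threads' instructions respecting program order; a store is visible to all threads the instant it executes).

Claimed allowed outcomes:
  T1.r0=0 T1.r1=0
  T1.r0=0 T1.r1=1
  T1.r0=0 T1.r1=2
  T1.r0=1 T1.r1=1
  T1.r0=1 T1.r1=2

outcome vector order: (T1.r0,T1.r1)
under SC → (0,0), (0,1), (0,2), (1,1)
claimed∖SC = {(1,2)}

spurious: T1.r0=1 T1.r1=2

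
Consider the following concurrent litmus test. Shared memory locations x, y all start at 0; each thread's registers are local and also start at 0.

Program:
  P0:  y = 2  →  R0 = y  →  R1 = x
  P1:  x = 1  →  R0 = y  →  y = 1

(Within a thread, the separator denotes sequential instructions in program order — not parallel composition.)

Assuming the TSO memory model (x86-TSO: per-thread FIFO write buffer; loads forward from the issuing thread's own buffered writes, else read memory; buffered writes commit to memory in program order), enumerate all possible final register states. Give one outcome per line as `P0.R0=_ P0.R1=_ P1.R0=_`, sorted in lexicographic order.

P0.R0=1 P0.R1=1 P1.R0=0
P0.R0=1 P0.R1=1 P1.R0=2
P0.R0=2 P0.R1=0 P1.R0=0
P0.R0=2 P0.R1=0 P1.R0=2
P0.R0=2 P0.R1=1 P1.R0=0
P0.R0=2 P0.R1=1 P1.R0=2

outcome vector order: (P0.R0,P0.R1,P1.R0)
|TSO outcomes| = 6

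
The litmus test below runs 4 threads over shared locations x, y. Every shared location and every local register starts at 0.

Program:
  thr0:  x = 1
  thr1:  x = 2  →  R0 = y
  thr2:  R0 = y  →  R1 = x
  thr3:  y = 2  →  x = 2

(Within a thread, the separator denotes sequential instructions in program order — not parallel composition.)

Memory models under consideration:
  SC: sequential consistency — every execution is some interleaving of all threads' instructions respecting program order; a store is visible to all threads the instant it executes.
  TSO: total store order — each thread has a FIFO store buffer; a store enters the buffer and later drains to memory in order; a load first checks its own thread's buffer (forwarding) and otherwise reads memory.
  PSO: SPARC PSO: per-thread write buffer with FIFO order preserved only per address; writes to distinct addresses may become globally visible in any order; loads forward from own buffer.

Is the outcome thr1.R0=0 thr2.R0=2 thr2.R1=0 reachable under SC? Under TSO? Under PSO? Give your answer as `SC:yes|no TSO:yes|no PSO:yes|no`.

outcome vector order: (thr1.R0,thr2.R0,thr2.R1)
under SC → (0,0,0), (0,0,1), (0,0,2), (0,2,1), (0,2,2), (2,0,0), (2,0,1), (2,0,2), (2,2,0), (2,2,1), (2,2,2)
under TSO → (0,0,0), (0,0,1), (0,0,2), (0,2,0), (0,2,1), (0,2,2), (2,0,0), (2,0,1), (2,0,2), (2,2,0), (2,2,1), (2,2,2)
under PSO → (0,0,0), (0,0,1), (0,0,2), (0,2,0), (0,2,1), (0,2,2), (2,0,0), (2,0,1), (2,0,2), (2,2,0), (2,2,1), (2,2,2)
target (0,2,0) ∈ {TSO,PSO}

SC:no TSO:yes PSO:yes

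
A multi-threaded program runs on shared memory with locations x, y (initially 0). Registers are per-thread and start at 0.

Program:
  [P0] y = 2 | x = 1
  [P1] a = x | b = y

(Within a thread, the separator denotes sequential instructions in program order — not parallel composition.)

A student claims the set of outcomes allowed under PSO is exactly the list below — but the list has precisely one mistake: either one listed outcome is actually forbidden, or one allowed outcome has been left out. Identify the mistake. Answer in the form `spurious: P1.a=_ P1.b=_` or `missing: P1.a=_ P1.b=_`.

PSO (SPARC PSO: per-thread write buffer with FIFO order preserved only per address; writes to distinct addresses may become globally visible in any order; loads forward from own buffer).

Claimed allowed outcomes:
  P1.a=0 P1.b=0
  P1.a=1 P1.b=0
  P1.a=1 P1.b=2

missing: P1.a=0 P1.b=2

outcome vector order: (P1.a,P1.b)
under PSO → (0,0) (0,2) (1,0) (1,2)
PSO∖claimed = {(0,2)}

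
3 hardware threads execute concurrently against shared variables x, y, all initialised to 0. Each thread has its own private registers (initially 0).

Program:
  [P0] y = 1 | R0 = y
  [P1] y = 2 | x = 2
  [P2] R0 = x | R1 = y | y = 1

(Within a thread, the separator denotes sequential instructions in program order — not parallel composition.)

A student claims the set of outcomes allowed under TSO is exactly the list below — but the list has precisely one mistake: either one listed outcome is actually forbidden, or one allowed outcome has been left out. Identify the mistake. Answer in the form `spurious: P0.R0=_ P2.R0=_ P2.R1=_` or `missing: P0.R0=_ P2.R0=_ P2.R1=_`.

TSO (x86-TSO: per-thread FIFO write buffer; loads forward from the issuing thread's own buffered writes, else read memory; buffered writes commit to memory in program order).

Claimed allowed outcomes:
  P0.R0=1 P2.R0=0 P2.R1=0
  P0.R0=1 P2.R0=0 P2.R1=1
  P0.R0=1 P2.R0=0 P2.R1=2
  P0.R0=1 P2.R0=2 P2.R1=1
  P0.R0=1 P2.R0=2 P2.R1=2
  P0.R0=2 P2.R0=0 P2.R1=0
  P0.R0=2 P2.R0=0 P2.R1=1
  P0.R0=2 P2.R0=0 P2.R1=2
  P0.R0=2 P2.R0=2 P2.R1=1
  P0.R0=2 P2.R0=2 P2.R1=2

spurious: P0.R0=2 P2.R0=2 P2.R1=1

outcome vector order: (P0.R0,P2.R0,P2.R1)
[TSO] allowed = {1/0/0; 1/0/1; 1/0/2; 1/2/1; 1/2/2; 2/0/0; 2/0/1; 2/0/2; 2/2/2}
claimed∖TSO = {2/2/1}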